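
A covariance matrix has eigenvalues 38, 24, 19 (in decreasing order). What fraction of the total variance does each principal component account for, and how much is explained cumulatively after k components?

Step 1 — total variance = trace(Sigma) = Σ λ_i = 38 + 24 + 19 = 81.

Step 2 — fraction explained by component i = λ_i / Σ λ:
  PC1: 38/81 = 0.4691
  PC2: 24/81 = 0.2963
  PC3: 19/81 = 0.2346

Step 3 — cumulative fraction after k components = (λ_1 + ... + λ_k) / Σ λ:
  k = 1: 38/81 = 0.4691
  k = 2: (38 + 24)/81 = 62/81 = 0.7654
  k = 3: (38 + 24 + 19)/81 = 81/81 = 1

Summary (fraction, with percent):

explained: PC1 0.4691 (46.91%), PC2 0.2963 (29.63%), PC3 0.2346 (23.46%);  cumulative: 0.4691, 0.7654, 1


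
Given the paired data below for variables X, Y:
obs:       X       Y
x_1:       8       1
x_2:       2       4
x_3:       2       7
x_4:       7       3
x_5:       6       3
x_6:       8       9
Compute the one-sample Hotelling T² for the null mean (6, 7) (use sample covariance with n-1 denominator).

Step 1 — sample mean vector:
  mean(X) = (8 + 2 + 2 + 7 + 6 + 8) / 6 = 33/6 = 5.5
  mean(Y) = (1 + 4 + 7 + 3 + 3 + 9) / 6 = 27/6 = 4.5
  x̄ = (5.5, 4.5),  deviation x̄ - mu_0 = (5.5, 4.5) - (6, 7) = (-0.5, -2.5).

Step 2 — sample covariance matrix, S[i,j] = (1/(n-1)) · Σ_k (x_{k,i} - mean_i) · (x_{k,j} - mean_j), divisor n-1 = 5:
  S[X,X] = ((2.5)·(2.5) + (-3.5)·(-3.5) + (-3.5)·(-3.5) + (1.5)·(1.5) + (0.5)·(0.5) + (2.5)·(2.5)) / 5 = 39.5/5 = 7.9
  S[X,Y] = ((2.5)·(-3.5) + (-3.5)·(-0.5) + (-3.5)·(2.5) + (1.5)·(-1.5) + (0.5)·(-1.5) + (2.5)·(4.5)) / 5 = -7.5/5 = -1.5
  S[Y,Y] = ((-3.5)·(-3.5) + (-0.5)·(-0.5) + (2.5)·(2.5) + (-1.5)·(-1.5) + (-1.5)·(-1.5) + (4.5)·(4.5)) / 5 = 43.5/5 = 8.7
  S = [[7.9, -1.5],
 [-1.5, 8.7]].

Step 3 — invert S. det(S) = 7.9·8.7 - (-1.5)² = 66.48.
  S^{-1} = (1/det) · [[d, -b], [-b, a]] = [[0.1309, 0.0226],
 [0.0226, 0.1188]].

Step 4 — quadratic form (x̄ - mu_0)^T · S^{-1} · (x̄ - mu_0):
  S^{-1} · (x̄ - mu_0) = (-0.1218, -0.3084),
  (x̄ - mu_0)^T · [...] = (-0.5)·(-0.1218) + (-2.5)·(-0.3084) = 0.8318.

Step 5 — scale by n: T² = 6 · 0.8318 = 4.991.

T² ≈ 4.991


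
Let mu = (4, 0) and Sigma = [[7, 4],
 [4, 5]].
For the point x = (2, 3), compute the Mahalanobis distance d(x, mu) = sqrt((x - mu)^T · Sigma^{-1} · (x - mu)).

Step 1 — centre the observation: (x - mu) = (-2, 3).

Step 2 — invert Sigma. det(Sigma) = 7·5 - (4)² = 19.
  Sigma^{-1} = (1/det) · [[d, -b], [-b, a]] = [[0.2632, -0.2105],
 [-0.2105, 0.3684]].

Step 3 — form the quadratic (x - mu)^T · Sigma^{-1} · (x - mu):
  Sigma^{-1} · (x - mu) = (-1.1579, 1.5263).
  (x - mu)^T · [Sigma^{-1} · (x - mu)] = (-2)·(-1.1579) + (3)·(1.5263) = 6.8947.

Step 4 — take square root: d = √(6.8947) ≈ 2.6258.

d(x, mu) = √(6.8947) ≈ 2.6258


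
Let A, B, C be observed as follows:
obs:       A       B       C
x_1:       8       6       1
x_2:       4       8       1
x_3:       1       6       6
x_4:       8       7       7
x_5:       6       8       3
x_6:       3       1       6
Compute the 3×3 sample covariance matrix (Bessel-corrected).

Step 1 — column means:
  mean(A) = (8 + 4 + 1 + 8 + 6 + 3) / 6 = 30/6 = 5
  mean(B) = (6 + 8 + 6 + 7 + 8 + 1) / 6 = 36/6 = 6
  mean(C) = (1 + 1 + 6 + 7 + 3 + 6) / 6 = 24/6 = 4

Step 2 — sample covariance S[i,j] = (1/(n-1)) · Σ_k (x_{k,i} - mean_i) · (x_{k,j} - mean_j), with n-1 = 5.
  S[A,A] = ((3)·(3) + (-1)·(-1) + (-4)·(-4) + (3)·(3) + (1)·(1) + (-2)·(-2)) / 5 = 40/5 = 8
  S[A,B] = ((3)·(0) + (-1)·(2) + (-4)·(0) + (3)·(1) + (1)·(2) + (-2)·(-5)) / 5 = 13/5 = 2.6
  S[A,C] = ((3)·(-3) + (-1)·(-3) + (-4)·(2) + (3)·(3) + (1)·(-1) + (-2)·(2)) / 5 = -10/5 = -2
  S[B,B] = ((0)·(0) + (2)·(2) + (0)·(0) + (1)·(1) + (2)·(2) + (-5)·(-5)) / 5 = 34/5 = 6.8
  S[B,C] = ((0)·(-3) + (2)·(-3) + (0)·(2) + (1)·(3) + (2)·(-1) + (-5)·(2)) / 5 = -15/5 = -3
  S[C,C] = ((-3)·(-3) + (-3)·(-3) + (2)·(2) + (3)·(3) + (-1)·(-1) + (2)·(2)) / 5 = 36/5 = 7.2

S is symmetric (S[j,i] = S[i,j]). Assembling:

S = [[8, 2.6, -2],
 [2.6, 6.8, -3],
 [-2, -3, 7.2]]


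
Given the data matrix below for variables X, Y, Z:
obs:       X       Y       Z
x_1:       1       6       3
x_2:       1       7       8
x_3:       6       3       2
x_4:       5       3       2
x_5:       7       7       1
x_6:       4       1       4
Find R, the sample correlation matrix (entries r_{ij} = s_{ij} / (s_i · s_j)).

Step 1 — column means:
  mean(X) = (1 + 1 + 6 + 5 + 7 + 4) / 6 = 24/6 = 4
  mean(Y) = (6 + 7 + 3 + 3 + 7 + 1) / 6 = 27/6 = 4.5
  mean(Z) = (3 + 8 + 2 + 2 + 1 + 4) / 6 = 20/6 = 3.3333

Step 2 — sample variances and covariances s[i,j] = (1/(n-1)) · Σ_k (x_{k,i} - mean_i) · (x_{k,j} - mean_j), with n-1 = 5:
  s[X,X] = ((-3)·(-3) + (-3)·(-3) + (2)·(2) + (1)·(1) + (3)·(3) + (0)·(0)) / 5 = 32/5 = 6.4
  s[X,Y] = ((-3)·(1.5) + (-3)·(2.5) + (2)·(-1.5) + (1)·(-1.5) + (3)·(2.5) + (0)·(-3.5)) / 5 = -9/5 = -1.8
  s[X,Z] = ((-3)·(-0.3333) + (-3)·(4.6667) + (2)·(-1.3333) + (1)·(-1.3333) + (3)·(-2.3333) + (0)·(0.6667)) / 5 = -24/5 = -4.8
  s[Y,Y] = ((1.5)·(1.5) + (2.5)·(2.5) + (-1.5)·(-1.5) + (-1.5)·(-1.5) + (2.5)·(2.5) + (-3.5)·(-3.5)) / 5 = 31.5/5 = 6.3
  s[Y,Z] = ((1.5)·(-0.3333) + (2.5)·(4.6667) + (-1.5)·(-1.3333) + (-1.5)·(-1.3333) + (2.5)·(-2.3333) + (-3.5)·(0.6667)) / 5 = 7/5 = 1.4
  s[Z,Z] = ((-0.3333)·(-0.3333) + (4.6667)·(4.6667) + (-1.3333)·(-1.3333) + (-1.3333)·(-1.3333) + (-2.3333)·(-2.3333) + (0.6667)·(0.6667)) / 5 = 31.3333/5 = 6.2667
  Sample standard deviations s_i = √(s[i,i]):
  s(X) = √(6.4) = 2.5298
  s(Y) = √(6.3) = 2.51
  s(Z) = √(6.2667) = 2.5033

Step 3 — r_{ij} = s_{ij} / (s_i · s_j):
  r[X,X] = 1 (diagonal).
  r[X,Y] = -1.8 / (2.5298 · 2.51) = -1.8 / 6.3498 = -0.2835
  r[X,Z] = -4.8 / (2.5298 · 2.5033) = -4.8 / 6.333 = -0.7579
  r[Y,Y] = 1 (diagonal).
  r[Y,Z] = 1.4 / (2.51 · 2.5033) = 1.4 / 6.2833 = 0.2228
  r[Z,Z] = 1 (diagonal).

R is symmetric with unit diagonal. Assembling:

R = [[1, -0.2835, -0.7579],
 [-0.2835, 1, 0.2228],
 [-0.7579, 0.2228, 1]]


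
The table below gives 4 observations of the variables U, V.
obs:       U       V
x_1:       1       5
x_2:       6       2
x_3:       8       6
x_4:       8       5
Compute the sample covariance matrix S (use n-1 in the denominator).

Step 1 — column means:
  mean(U) = (1 + 6 + 8 + 8) / 4 = 23/4 = 5.75
  mean(V) = (5 + 2 + 6 + 5) / 4 = 18/4 = 4.5

Step 2 — sample covariance S[i,j] = (1/(n-1)) · Σ_k (x_{k,i} - mean_i) · (x_{k,j} - mean_j), with n-1 = 3.
  S[U,U] = ((-4.75)·(-4.75) + (0.25)·(0.25) + (2.25)·(2.25) + (2.25)·(2.25)) / 3 = 32.75/3 = 10.9167
  S[U,V] = ((-4.75)·(0.5) + (0.25)·(-2.5) + (2.25)·(1.5) + (2.25)·(0.5)) / 3 = 1.5/3 = 0.5
  S[V,V] = ((0.5)·(0.5) + (-2.5)·(-2.5) + (1.5)·(1.5) + (0.5)·(0.5)) / 3 = 9/3 = 3

S is symmetric (S[j,i] = S[i,j]). Assembling:

S = [[10.9167, 0.5],
 [0.5, 3]]


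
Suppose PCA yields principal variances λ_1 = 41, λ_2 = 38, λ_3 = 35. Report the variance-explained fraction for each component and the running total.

Step 1 — total variance = trace(Sigma) = Σ λ_i = 41 + 38 + 35 = 114.

Step 2 — fraction explained by component i = λ_i / Σ λ:
  PC1: 41/114 = 0.3596
  PC2: 38/114 = 0.3333
  PC3: 35/114 = 0.307

Step 3 — cumulative fraction after k components = (λ_1 + ... + λ_k) / Σ λ:
  k = 1: 41/114 = 0.3596
  k = 2: (41 + 38)/114 = 79/114 = 0.693
  k = 3: (41 + 38 + 35)/114 = 114/114 = 1

Summary (fraction, with percent):

explained: PC1 0.3596 (35.96%), PC2 0.3333 (33.33%), PC3 0.307 (30.7%);  cumulative: 0.3596, 0.693, 1


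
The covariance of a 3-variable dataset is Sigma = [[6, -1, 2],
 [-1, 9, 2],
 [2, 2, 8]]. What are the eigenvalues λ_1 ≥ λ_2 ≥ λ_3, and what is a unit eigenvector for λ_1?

Step 1 — characteristic polynomial p(λ) = det(λI - Sigma) = λ³ - tr·λ² + c_1·λ - det, where tr = trace, c_1 = sum of the principal 2×2 minors, det = det(Sigma):
  tr = 6 + 9 + 8 = 23,
  c_1 = (6·9 - (-1)²) + (6·8 - (2)²) + (9·8 - (2)²) = 53 + 44 + 68 = 165,
  det = 6·(9·8 - (2)²) - (-1)·((-1)·8 - (2)·(2)) + (2)·((-1)·(2) - 9·(2)) = 6·(68) - (-1)·(-12) + (2)·(-20) = 356.
  So p(λ) = λ³ - 23λ² + 165λ - 356.
Step 2 — look for an integer root (rational root theorem: any rational root is an integer divisor of 356). Testing λ = 4:
  p(4) = 64 - 368 + 660 - 356 = 0  ✓
  Dividing out (λ - 4): p(λ) = (λ - 4)(λ² - 19λ + 89).
Step 3 — remaining eigenvalues from the quadratic λ² - 19λ + 89 = 0:
  Δ = 19² - 4·89 = 361 - 356 = 5,  λ = (19 ± √5)/2 = (19 ± 2.2361)/2 ≈ 10.618 or 8.382.
  Sorted: λ_1 = 10.618,  λ_2 = 8.382,  λ_3 = 4  (check: sum = 23 = tr ✓).

Step 4 — unit eigenvector for λ_1 ≈ 10.618: v spans the null space of (Sigma - λ_1 I), whose rows are
  r_1 = (-4.618, -1, 2),  r_2 = (-1, -1.618, 2),  r_3 = (2, 2, -2.618).
  v is orthogonal to every row, so take v ∝ r_1 × r_2 = ((-1)·(2) - (2)·(-1.618), (2)·(-1) - (-4.618)·(2), (-4.618)·(-1.618) - (-1)·(-1)) ≈ (1.2361, 7.2361, 6.4721).
  Let u = (1.2361, 7.2361, 6.4721).
  ||u|| = √((1.2361)² + (7.2361)² + (6.4721)²) = √(95.7771) ≈ 9.7866,  v_1 = u/||u|| ≈ (0.1263, 0.7394, 0.6613) (||v_1|| = 1).

λ_1 = 10.618,  λ_2 = 8.382,  λ_3 = 4;  v_1 ≈ (0.1263, 0.7394, 0.6613)


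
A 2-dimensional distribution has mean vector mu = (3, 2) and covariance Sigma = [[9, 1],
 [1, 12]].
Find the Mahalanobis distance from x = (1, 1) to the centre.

Step 1 — centre the observation: (x - mu) = (-2, -1).

Step 2 — invert Sigma. det(Sigma) = 9·12 - (1)² = 107.
  Sigma^{-1} = (1/det) · [[d, -b], [-b, a]] = [[0.1121, -0.0093],
 [-0.0093, 0.0841]].

Step 3 — form the quadratic (x - mu)^T · Sigma^{-1} · (x - mu):
  Sigma^{-1} · (x - mu) = (-0.215, -0.0654).
  (x - mu)^T · [Sigma^{-1} · (x - mu)] = (-2)·(-0.215) + (-1)·(-0.0654) = 0.4953.

Step 4 — take square root: d = √(0.4953) ≈ 0.7038.

d(x, mu) = √(0.4953) ≈ 0.7038


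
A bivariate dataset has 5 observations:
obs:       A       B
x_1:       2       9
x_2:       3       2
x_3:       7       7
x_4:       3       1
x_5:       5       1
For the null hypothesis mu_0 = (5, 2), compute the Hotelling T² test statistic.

Step 1 — sample mean vector:
  mean(A) = (2 + 3 + 7 + 3 + 5) / 5 = 20/5 = 4
  mean(B) = (9 + 2 + 7 + 1 + 1) / 5 = 20/5 = 4
  x̄ = (4, 4),  deviation x̄ - mu_0 = (4, 4) - (5, 2) = (-1, 2).

Step 2 — sample covariance matrix, S[i,j] = (1/(n-1)) · Σ_k (x_{k,i} - mean_i) · (x_{k,j} - mean_j), divisor n-1 = 4:
  S[A,A] = ((-2)·(-2) + (-1)·(-1) + (3)·(3) + (-1)·(-1) + (1)·(1)) / 4 = 16/4 = 4
  S[A,B] = ((-2)·(5) + (-1)·(-2) + (3)·(3) + (-1)·(-3) + (1)·(-3)) / 4 = 1/4 = 0.25
  S[B,B] = ((5)·(5) + (-2)·(-2) + (3)·(3) + (-3)·(-3) + (-3)·(-3)) / 4 = 56/4 = 14
  S = [[4, 0.25],
 [0.25, 14]].

Step 3 — invert S. det(S) = 4·14 - (0.25)² = 55.9375.
  S^{-1} = (1/det) · [[d, -b], [-b, a]] = [[0.2503, -0.0045],
 [-0.0045, 0.0715]].

Step 4 — quadratic form (x̄ - mu_0)^T · S^{-1} · (x̄ - mu_0):
  S^{-1} · (x̄ - mu_0) = (-0.2592, 0.1475),
  (x̄ - mu_0)^T · [...] = (-1)·(-0.2592) + (2)·(0.1475) = 0.5542.

Step 5 — scale by n: T² = 5 · 0.5542 = 2.7709.

T² ≈ 2.7709


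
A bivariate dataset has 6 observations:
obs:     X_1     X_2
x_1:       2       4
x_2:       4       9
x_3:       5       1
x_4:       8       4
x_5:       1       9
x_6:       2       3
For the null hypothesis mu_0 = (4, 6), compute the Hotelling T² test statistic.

Step 1 — sample mean vector:
  mean(X_1) = (2 + 4 + 5 + 8 + 1 + 2) / 6 = 22/6 = 3.6667
  mean(X_2) = (4 + 9 + 1 + 4 + 9 + 3) / 6 = 30/6 = 5
  x̄ = (3.6667, 5),  deviation x̄ - mu_0 = (3.6667, 5) - (4, 6) = (-0.3333, -1).

Step 2 — sample covariance matrix, S[i,j] = (1/(n-1)) · Σ_k (x_{k,i} - mean_i) · (x_{k,j} - mean_j), divisor n-1 = 5:
  S[X_1,X_1] = ((-1.6667)·(-1.6667) + (0.3333)·(0.3333) + (1.3333)·(1.3333) + (4.3333)·(4.3333) + (-2.6667)·(-2.6667) + (-1.6667)·(-1.6667)) / 5 = 33.3333/5 = 6.6667
  S[X_1,X_2] = ((-1.6667)·(-1) + (0.3333)·(4) + (1.3333)·(-4) + (4.3333)·(-1) + (-2.6667)·(4) + (-1.6667)·(-2)) / 5 = -14/5 = -2.8
  S[X_2,X_2] = ((-1)·(-1) + (4)·(4) + (-4)·(-4) + (-1)·(-1) + (4)·(4) + (-2)·(-2)) / 5 = 54/5 = 10.8
  S = [[6.6667, -2.8],
 [-2.8, 10.8]].

Step 3 — invert S. det(S) = 6.6667·10.8 - (-2.8)² = 64.16.
  S^{-1} = (1/det) · [[d, -b], [-b, a]] = [[0.1683, 0.0436],
 [0.0436, 0.1039]].

Step 4 — quadratic form (x̄ - mu_0)^T · S^{-1} · (x̄ - mu_0):
  S^{-1} · (x̄ - mu_0) = (-0.0998, -0.1185),
  (x̄ - mu_0)^T · [...] = (-0.3333)·(-0.0998) + (-1)·(-0.1185) = 0.1517.

Step 5 — scale by n: T² = 6 · 0.1517 = 0.9102.

T² ≈ 0.9102


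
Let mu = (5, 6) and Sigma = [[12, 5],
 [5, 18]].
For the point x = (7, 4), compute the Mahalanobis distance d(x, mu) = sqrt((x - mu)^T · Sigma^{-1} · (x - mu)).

Step 1 — centre the observation: (x - mu) = (2, -2).

Step 2 — invert Sigma. det(Sigma) = 12·18 - (5)² = 191.
  Sigma^{-1} = (1/det) · [[d, -b], [-b, a]] = [[0.0942, -0.0262],
 [-0.0262, 0.0628]].

Step 3 — form the quadratic (x - mu)^T · Sigma^{-1} · (x - mu):
  Sigma^{-1} · (x - mu) = (0.2408, -0.178).
  (x - mu)^T · [Sigma^{-1} · (x - mu)] = (2)·(0.2408) + (-2)·(-0.178) = 0.8377.

Step 4 — take square root: d = √(0.8377) ≈ 0.9153.

d(x, mu) = √(0.8377) ≈ 0.9153


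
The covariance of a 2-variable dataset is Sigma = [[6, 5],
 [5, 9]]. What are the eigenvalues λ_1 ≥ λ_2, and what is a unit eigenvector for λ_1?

Step 1 — characteristic polynomial of 2×2 Sigma:
  det(Sigma - λI) = λ² - trace · λ + det = 0.
  trace = 6 + 9 = 15, det = 6·9 - (5)² = 29.
Step 2 — discriminant:
  Δ = trace² - 4·det = 225 - 116 = 109.
Step 3 — eigenvalues:
  λ = (trace ± √Δ)/2 = (15 ± 10.4403)/2,
  λ_1 = 12.7202,  λ_2 = 2.2798.

Step 4 — unit eigenvector for λ_1: solve (Sigma - λ_1 I)v = 0. First row:
  (6 - 12.7202)·v_x + (5)·v_y = 0, i.e. (-6.7202)·v_x + (5)·v_y = 0,
  so v ∝ (b, λ_1 - a) = (5, 6.7202) = u.
  ||u|| = √((5)² + (6.7202)²) = √(70.1605) ≈ 8.3762,
  v_1 = u/||u|| ≈ (0.5969, 0.8023) (||v_1|| = 1).

λ_1 = 12.7202,  λ_2 = 2.2798;  v_1 ≈ (0.5969, 0.8023)


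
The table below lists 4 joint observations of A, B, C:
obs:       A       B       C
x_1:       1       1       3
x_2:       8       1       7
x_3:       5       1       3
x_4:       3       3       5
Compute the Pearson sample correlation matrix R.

Step 1 — column means:
  mean(A) = (1 + 8 + 5 + 3) / 4 = 17/4 = 4.25
  mean(B) = (1 + 1 + 1 + 3) / 4 = 6/4 = 1.5
  mean(C) = (3 + 7 + 3 + 5) / 4 = 18/4 = 4.5

Step 2 — sample variances and covariances s[i,j] = (1/(n-1)) · Σ_k (x_{k,i} - mean_i) · (x_{k,j} - mean_j), with n-1 = 3:
  s[A,A] = ((-3.25)·(-3.25) + (3.75)·(3.75) + (0.75)·(0.75) + (-1.25)·(-1.25)) / 3 = 26.75/3 = 8.9167
  s[A,B] = ((-3.25)·(-0.5) + (3.75)·(-0.5) + (0.75)·(-0.5) + (-1.25)·(1.5)) / 3 = -2.5/3 = -0.8333
  s[A,C] = ((-3.25)·(-1.5) + (3.75)·(2.5) + (0.75)·(-1.5) + (-1.25)·(0.5)) / 3 = 12.5/3 = 4.1667
  s[B,B] = ((-0.5)·(-0.5) + (-0.5)·(-0.5) + (-0.5)·(-0.5) + (1.5)·(1.5)) / 3 = 3/3 = 1
  s[B,C] = ((-0.5)·(-1.5) + (-0.5)·(2.5) + (-0.5)·(-1.5) + (1.5)·(0.5)) / 3 = 1/3 = 0.3333
  s[C,C] = ((-1.5)·(-1.5) + (2.5)·(2.5) + (-1.5)·(-1.5) + (0.5)·(0.5)) / 3 = 11/3 = 3.6667
  Sample standard deviations s_i = √(s[i,i]):
  s(A) = √(8.9167) = 2.9861
  s(B) = √(1) = 1
  s(C) = √(3.6667) = 1.9149

Step 3 — r_{ij} = s_{ij} / (s_i · s_j):
  r[A,A] = 1 (diagonal).
  r[A,B] = -0.8333 / (2.9861 · 1) = -0.8333 / 2.9861 = -0.2791
  r[A,C] = 4.1667 / (2.9861 · 1.9149) = 4.1667 / 5.7179 = 0.7287
  r[B,B] = 1 (diagonal).
  r[B,C] = 0.3333 / (1 · 1.9149) = 0.3333 / 1.9149 = 0.1741
  r[C,C] = 1 (diagonal).

R is symmetric with unit diagonal. Assembling:

R = [[1, -0.2791, 0.7287],
 [-0.2791, 1, 0.1741],
 [0.7287, 0.1741, 1]]


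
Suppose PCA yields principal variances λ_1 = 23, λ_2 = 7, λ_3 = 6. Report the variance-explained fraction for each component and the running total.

Step 1 — total variance = trace(Sigma) = Σ λ_i = 23 + 7 + 6 = 36.

Step 2 — fraction explained by component i = λ_i / Σ λ:
  PC1: 23/36 = 0.6389
  PC2: 7/36 = 0.1944
  PC3: 6/36 = 0.1667

Step 3 — cumulative fraction after k components = (λ_1 + ... + λ_k) / Σ λ:
  k = 1: 23/36 = 0.6389
  k = 2: (23 + 7)/36 = 30/36 = 0.8333
  k = 3: (23 + 7 + 6)/36 = 36/36 = 1

Summary (fraction, with percent):

explained: PC1 0.6389 (63.89%), PC2 0.1944 (19.44%), PC3 0.1667 (16.67%);  cumulative: 0.6389, 0.8333, 1


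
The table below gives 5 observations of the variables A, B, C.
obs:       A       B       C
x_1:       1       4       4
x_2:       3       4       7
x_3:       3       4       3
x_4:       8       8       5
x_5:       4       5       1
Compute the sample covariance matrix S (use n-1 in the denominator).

Step 1 — column means:
  mean(A) = (1 + 3 + 3 + 8 + 4) / 5 = 19/5 = 3.8
  mean(B) = (4 + 4 + 4 + 8 + 5) / 5 = 25/5 = 5
  mean(C) = (4 + 7 + 3 + 5 + 1) / 5 = 20/5 = 4

Step 2 — sample covariance S[i,j] = (1/(n-1)) · Σ_k (x_{k,i} - mean_i) · (x_{k,j} - mean_j), with n-1 = 4.
  S[A,A] = ((-2.8)·(-2.8) + (-0.8)·(-0.8) + (-0.8)·(-0.8) + (4.2)·(4.2) + (0.2)·(0.2)) / 4 = 26.8/4 = 6.7
  S[A,B] = ((-2.8)·(-1) + (-0.8)·(-1) + (-0.8)·(-1) + (4.2)·(3) + (0.2)·(0)) / 4 = 17/4 = 4.25
  S[A,C] = ((-2.8)·(0) + (-0.8)·(3) + (-0.8)·(-1) + (4.2)·(1) + (0.2)·(-3)) / 4 = 2/4 = 0.5
  S[B,B] = ((-1)·(-1) + (-1)·(-1) + (-1)·(-1) + (3)·(3) + (0)·(0)) / 4 = 12/4 = 3
  S[B,C] = ((-1)·(0) + (-1)·(3) + (-1)·(-1) + (3)·(1) + (0)·(-3)) / 4 = 1/4 = 0.25
  S[C,C] = ((0)·(0) + (3)·(3) + (-1)·(-1) + (1)·(1) + (-3)·(-3)) / 4 = 20/4 = 5

S is symmetric (S[j,i] = S[i,j]). Assembling:

S = [[6.7, 4.25, 0.5],
 [4.25, 3, 0.25],
 [0.5, 0.25, 5]]


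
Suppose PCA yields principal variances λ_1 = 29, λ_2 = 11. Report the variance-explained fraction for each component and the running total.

Step 1 — total variance = trace(Sigma) = Σ λ_i = 29 + 11 = 40.

Step 2 — fraction explained by component i = λ_i / Σ λ:
  PC1: 29/40 = 0.725
  PC2: 11/40 = 0.275

Step 3 — cumulative fraction after k components = (λ_1 + ... + λ_k) / Σ λ:
  k = 1: 29/40 = 0.725
  k = 2: (29 + 11)/40 = 40/40 = 1

Summary (fraction, with percent):

explained: PC1 0.725 (72.5%), PC2 0.275 (27.5%);  cumulative: 0.725, 1


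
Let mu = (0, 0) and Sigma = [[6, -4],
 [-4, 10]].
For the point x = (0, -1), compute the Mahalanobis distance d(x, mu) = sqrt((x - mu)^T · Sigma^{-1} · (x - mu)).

Step 1 — centre the observation: (x - mu) = (0, -1).

Step 2 — invert Sigma. det(Sigma) = 6·10 - (-4)² = 44.
  Sigma^{-1} = (1/det) · [[d, -b], [-b, a]] = [[0.2273, 0.0909],
 [0.0909, 0.1364]].

Step 3 — form the quadratic (x - mu)^T · Sigma^{-1} · (x - mu):
  Sigma^{-1} · (x - mu) = (-0.0909, -0.1364).
  (x - mu)^T · [Sigma^{-1} · (x - mu)] = (0)·(-0.0909) + (-1)·(-0.1364) = 0.1364.

Step 4 — take square root: d = √(0.1364) ≈ 0.3693.

d(x, mu) = √(0.1364) ≈ 0.3693


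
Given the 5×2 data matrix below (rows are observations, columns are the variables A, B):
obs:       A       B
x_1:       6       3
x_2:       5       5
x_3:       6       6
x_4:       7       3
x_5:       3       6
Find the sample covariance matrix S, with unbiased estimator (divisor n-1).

Step 1 — column means:
  mean(A) = (6 + 5 + 6 + 7 + 3) / 5 = 27/5 = 5.4
  mean(B) = (3 + 5 + 6 + 3 + 6) / 5 = 23/5 = 4.6

Step 2 — sample covariance S[i,j] = (1/(n-1)) · Σ_k (x_{k,i} - mean_i) · (x_{k,j} - mean_j), with n-1 = 4.
  S[A,A] = ((0.6)·(0.6) + (-0.4)·(-0.4) + (0.6)·(0.6) + (1.6)·(1.6) + (-2.4)·(-2.4)) / 4 = 9.2/4 = 2.3
  S[A,B] = ((0.6)·(-1.6) + (-0.4)·(0.4) + (0.6)·(1.4) + (1.6)·(-1.6) + (-2.4)·(1.4)) / 4 = -6.2/4 = -1.55
  S[B,B] = ((-1.6)·(-1.6) + (0.4)·(0.4) + (1.4)·(1.4) + (-1.6)·(-1.6) + (1.4)·(1.4)) / 4 = 9.2/4 = 2.3

S is symmetric (S[j,i] = S[i,j]). Assembling:

S = [[2.3, -1.55],
 [-1.55, 2.3]]


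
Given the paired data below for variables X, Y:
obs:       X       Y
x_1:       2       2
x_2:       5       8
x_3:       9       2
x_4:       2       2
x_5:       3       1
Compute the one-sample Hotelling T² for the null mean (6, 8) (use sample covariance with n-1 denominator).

Step 1 — sample mean vector:
  mean(X) = (2 + 5 + 9 + 2 + 3) / 5 = 21/5 = 4.2
  mean(Y) = (2 + 8 + 2 + 2 + 1) / 5 = 15/5 = 3
  x̄ = (4.2, 3),  deviation x̄ - mu_0 = (4.2, 3) - (6, 8) = (-1.8, -5).

Step 2 — sample covariance matrix, S[i,j] = (1/(n-1)) · Σ_k (x_{k,i} - mean_i) · (x_{k,j} - mean_j), divisor n-1 = 4:
  S[X,X] = ((-2.2)·(-2.2) + (0.8)·(0.8) + (4.8)·(4.8) + (-2.2)·(-2.2) + (-1.2)·(-1.2)) / 4 = 34.8/4 = 8.7
  S[X,Y] = ((-2.2)·(-1) + (0.8)·(5) + (4.8)·(-1) + (-2.2)·(-1) + (-1.2)·(-2)) / 4 = 6/4 = 1.5
  S[Y,Y] = ((-1)·(-1) + (5)·(5) + (-1)·(-1) + (-1)·(-1) + (-2)·(-2)) / 4 = 32/4 = 8
  S = [[8.7, 1.5],
 [1.5, 8]].

Step 3 — invert S. det(S) = 8.7·8 - (1.5)² = 67.35.
  S^{-1} = (1/det) · [[d, -b], [-b, a]] = [[0.1188, -0.0223],
 [-0.0223, 0.1292]].

Step 4 — quadratic form (x̄ - mu_0)^T · S^{-1} · (x̄ - mu_0):
  S^{-1} · (x̄ - mu_0) = (-0.1024, -0.6058),
  (x̄ - mu_0)^T · [...] = (-1.8)·(-0.1024) + (-5)·(-0.6058) = 3.2134.

Step 5 — scale by n: T² = 5 · 3.2134 = 16.0668.

T² ≈ 16.0668


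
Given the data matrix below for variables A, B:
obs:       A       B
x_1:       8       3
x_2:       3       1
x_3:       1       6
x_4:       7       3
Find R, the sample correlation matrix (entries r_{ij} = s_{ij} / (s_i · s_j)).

Step 1 — column means:
  mean(A) = (8 + 3 + 1 + 7) / 4 = 19/4 = 4.75
  mean(B) = (3 + 1 + 6 + 3) / 4 = 13/4 = 3.25

Step 2 — sample variances and covariances s[i,j] = (1/(n-1)) · Σ_k (x_{k,i} - mean_i) · (x_{k,j} - mean_j), with n-1 = 3:
  s[A,A] = ((3.25)·(3.25) + (-1.75)·(-1.75) + (-3.75)·(-3.75) + (2.25)·(2.25)) / 3 = 32.75/3 = 10.9167
  s[A,B] = ((3.25)·(-0.25) + (-1.75)·(-2.25) + (-3.75)·(2.75) + (2.25)·(-0.25)) / 3 = -7.75/3 = -2.5833
  s[B,B] = ((-0.25)·(-0.25) + (-2.25)·(-2.25) + (2.75)·(2.75) + (-0.25)·(-0.25)) / 3 = 12.75/3 = 4.25
  Sample standard deviations s_i = √(s[i,i]):
  s(A) = √(10.9167) = 3.304
  s(B) = √(4.25) = 2.0616

Step 3 — r_{ij} = s_{ij} / (s_i · s_j):
  r[A,A] = 1 (diagonal).
  r[A,B] = -2.5833 / (3.304 · 2.0616) = -2.5833 / 6.8114 = -0.3793
  r[B,B] = 1 (diagonal).

R is symmetric with unit diagonal. Assembling:

R = [[1, -0.3793],
 [-0.3793, 1]]


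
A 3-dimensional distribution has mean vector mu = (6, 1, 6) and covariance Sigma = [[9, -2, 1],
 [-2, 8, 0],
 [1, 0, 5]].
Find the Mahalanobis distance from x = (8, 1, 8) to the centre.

Step 1 — centre the observation: (x - mu) = (2, 0, 2).

Step 2 — invert Sigma (cofactor / det for 3×3, or solve directly):
  Sigma^{-1} = [[0.1205, 0.0301, -0.0241],
 [0.0301, 0.1325, -0.006],
 [-0.0241, -0.006, 0.2048]].

Step 3 — form the quadratic (x - mu)^T · Sigma^{-1} · (x - mu):
  Sigma^{-1} · (x - mu) = (0.1928, 0.0482, 0.3614).
  (x - mu)^T · [Sigma^{-1} · (x - mu)] = (2)·(0.1928) + (0)·(0.0482) + (2)·(0.3614) = 1.1084.

Step 4 — take square root: d = √(1.1084) ≈ 1.0528.

d(x, mu) = √(1.1084) ≈ 1.0528


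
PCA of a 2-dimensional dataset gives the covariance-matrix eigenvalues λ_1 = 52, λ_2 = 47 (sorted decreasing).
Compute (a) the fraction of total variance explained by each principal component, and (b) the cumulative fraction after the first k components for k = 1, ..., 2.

Step 1 — total variance = trace(Sigma) = Σ λ_i = 52 + 47 = 99.

Step 2 — fraction explained by component i = λ_i / Σ λ:
  PC1: 52/99 = 0.5253
  PC2: 47/99 = 0.4747

Step 3 — cumulative fraction after k components = (λ_1 + ... + λ_k) / Σ λ:
  k = 1: 52/99 = 0.5253
  k = 2: (52 + 47)/99 = 99/99 = 1

Summary (fraction, with percent):

explained: PC1 0.5253 (52.53%), PC2 0.4747 (47.47%);  cumulative: 0.5253, 1


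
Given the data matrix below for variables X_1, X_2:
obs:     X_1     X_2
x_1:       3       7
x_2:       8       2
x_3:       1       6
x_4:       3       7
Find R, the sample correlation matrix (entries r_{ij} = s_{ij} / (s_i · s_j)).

Step 1 — column means:
  mean(X_1) = (3 + 8 + 1 + 3) / 4 = 15/4 = 3.75
  mean(X_2) = (7 + 2 + 6 + 7) / 4 = 22/4 = 5.5

Step 2 — sample variances and covariances s[i,j] = (1/(n-1)) · Σ_k (x_{k,i} - mean_i) · (x_{k,j} - mean_j), with n-1 = 3:
  s[X_1,X_1] = ((-0.75)·(-0.75) + (4.25)·(4.25) + (-2.75)·(-2.75) + (-0.75)·(-0.75)) / 3 = 26.75/3 = 8.9167
  s[X_1,X_2] = ((-0.75)·(1.5) + (4.25)·(-3.5) + (-2.75)·(0.5) + (-0.75)·(1.5)) / 3 = -18.5/3 = -6.1667
  s[X_2,X_2] = ((1.5)·(1.5) + (-3.5)·(-3.5) + (0.5)·(0.5) + (1.5)·(1.5)) / 3 = 17/3 = 5.6667
  Sample standard deviations s_i = √(s[i,i]):
  s(X_1) = √(8.9167) = 2.9861
  s(X_2) = √(5.6667) = 2.3805

Step 3 — r_{ij} = s_{ij} / (s_i · s_j):
  r[X_1,X_1] = 1 (diagonal).
  r[X_1,X_2] = -6.1667 / (2.9861 · 2.3805) = -6.1667 / 7.1083 = -0.8675
  r[X_2,X_2] = 1 (diagonal).

R is symmetric with unit diagonal. Assembling:

R = [[1, -0.8675],
 [-0.8675, 1]]


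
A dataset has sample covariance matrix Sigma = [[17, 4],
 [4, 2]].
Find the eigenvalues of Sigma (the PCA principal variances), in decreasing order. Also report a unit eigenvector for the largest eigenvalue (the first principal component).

Step 1 — characteristic polynomial of 2×2 Sigma:
  det(Sigma - λI) = λ² - trace · λ + det = 0.
  trace = 17 + 2 = 19, det = 17·2 - (4)² = 18.
Step 2 — discriminant:
  Δ = trace² - 4·det = 361 - 72 = 289.
Step 3 — eigenvalues:
  λ = (trace ± √Δ)/2 = (19 ± 17)/2,
  λ_1 = 18,  λ_2 = 1.

Step 4 — unit eigenvector for λ_1: solve (Sigma - λ_1 I)v = 0. First row:
  (17 - 18)·v_x + (4)·v_y = 0, i.e. (-1)·v_x + (4)·v_y = 0,
  so v ∝ (b, λ_1 - a) = (4, 1) = u.
  ||u|| = √((4)² + (1)²) = √(17) ≈ 4.1231,
  v_1 = u/||u|| ≈ (0.9701, 0.2425) (||v_1|| = 1).

λ_1 = 18,  λ_2 = 1;  v_1 ≈ (0.9701, 0.2425)


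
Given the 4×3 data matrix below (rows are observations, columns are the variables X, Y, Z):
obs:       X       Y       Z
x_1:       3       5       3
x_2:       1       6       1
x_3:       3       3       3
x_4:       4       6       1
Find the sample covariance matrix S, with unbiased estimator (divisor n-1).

Step 1 — column means:
  mean(X) = (3 + 1 + 3 + 4) / 4 = 11/4 = 2.75
  mean(Y) = (5 + 6 + 3 + 6) / 4 = 20/4 = 5
  mean(Z) = (3 + 1 + 3 + 1) / 4 = 8/4 = 2

Step 2 — sample covariance S[i,j] = (1/(n-1)) · Σ_k (x_{k,i} - mean_i) · (x_{k,j} - mean_j), with n-1 = 3.
  S[X,X] = ((0.25)·(0.25) + (-1.75)·(-1.75) + (0.25)·(0.25) + (1.25)·(1.25)) / 3 = 4.75/3 = 1.5833
  S[X,Y] = ((0.25)·(0) + (-1.75)·(1) + (0.25)·(-2) + (1.25)·(1)) / 3 = -1/3 = -0.3333
  S[X,Z] = ((0.25)·(1) + (-1.75)·(-1) + (0.25)·(1) + (1.25)·(-1)) / 3 = 1/3 = 0.3333
  S[Y,Y] = ((0)·(0) + (1)·(1) + (-2)·(-2) + (1)·(1)) / 3 = 6/3 = 2
  S[Y,Z] = ((0)·(1) + (1)·(-1) + (-2)·(1) + (1)·(-1)) / 3 = -4/3 = -1.3333
  S[Z,Z] = ((1)·(1) + (-1)·(-1) + (1)·(1) + (-1)·(-1)) / 3 = 4/3 = 1.3333

S is symmetric (S[j,i] = S[i,j]). Assembling:

S = [[1.5833, -0.3333, 0.3333],
 [-0.3333, 2, -1.3333],
 [0.3333, -1.3333, 1.3333]]


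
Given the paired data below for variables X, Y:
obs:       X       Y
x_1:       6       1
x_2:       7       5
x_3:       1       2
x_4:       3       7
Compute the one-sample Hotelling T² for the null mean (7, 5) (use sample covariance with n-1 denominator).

Step 1 — sample mean vector:
  mean(X) = (6 + 7 + 1 + 3) / 4 = 17/4 = 4.25
  mean(Y) = (1 + 5 + 2 + 7) / 4 = 15/4 = 3.75
  x̄ = (4.25, 3.75),  deviation x̄ - mu_0 = (4.25, 3.75) - (7, 5) = (-2.75, -1.25).

Step 2 — sample covariance matrix, S[i,j] = (1/(n-1)) · Σ_k (x_{k,i} - mean_i) · (x_{k,j} - mean_j), divisor n-1 = 3:
  S[X,X] = ((1.75)·(1.75) + (2.75)·(2.75) + (-3.25)·(-3.25) + (-1.25)·(-1.25)) / 3 = 22.75/3 = 7.5833
  S[X,Y] = ((1.75)·(-2.75) + (2.75)·(1.25) + (-3.25)·(-1.75) + (-1.25)·(3.25)) / 3 = 0.25/3 = 0.0833
  S[Y,Y] = ((-2.75)·(-2.75) + (1.25)·(1.25) + (-1.75)·(-1.75) + (3.25)·(3.25)) / 3 = 22.75/3 = 7.5833
  S = [[7.5833, 0.0833],
 [0.0833, 7.5833]].

Step 3 — invert S. det(S) = 7.5833·7.5833 - (0.0833)² = 57.5.
  S^{-1} = (1/det) · [[d, -b], [-b, a]] = [[0.1319, -0.0014],
 [-0.0014, 0.1319]].

Step 4 — quadratic form (x̄ - mu_0)^T · S^{-1} · (x̄ - mu_0):
  S^{-1} · (x̄ - mu_0) = (-0.3609, -0.1609),
  (x̄ - mu_0)^T · [...] = (-2.75)·(-0.3609) + (-1.25)·(-0.1609) = 1.1935.

Step 5 — scale by n: T² = 4 · 1.1935 = 4.7739.

T² ≈ 4.7739


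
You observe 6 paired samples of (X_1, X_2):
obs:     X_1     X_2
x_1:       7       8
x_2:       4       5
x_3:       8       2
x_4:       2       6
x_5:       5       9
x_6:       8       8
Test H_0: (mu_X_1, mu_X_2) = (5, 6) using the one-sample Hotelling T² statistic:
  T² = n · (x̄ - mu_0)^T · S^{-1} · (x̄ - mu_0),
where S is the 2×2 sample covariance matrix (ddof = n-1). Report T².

Step 1 — sample mean vector:
  mean(X_1) = (7 + 4 + 8 + 2 + 5 + 8) / 6 = 34/6 = 5.6667
  mean(X_2) = (8 + 5 + 2 + 6 + 9 + 8) / 6 = 38/6 = 6.3333
  x̄ = (5.6667, 6.3333),  deviation x̄ - mu_0 = (5.6667, 6.3333) - (5, 6) = (0.6667, 0.3333).

Step 2 — sample covariance matrix, S[i,j] = (1/(n-1)) · Σ_k (x_{k,i} - mean_i) · (x_{k,j} - mean_j), divisor n-1 = 5:
  S[X_1,X_1] = ((1.3333)·(1.3333) + (-1.6667)·(-1.6667) + (2.3333)·(2.3333) + (-3.6667)·(-3.6667) + (-0.6667)·(-0.6667) + (2.3333)·(2.3333)) / 5 = 29.3333/5 = 5.8667
  S[X_1,X_2] = ((1.3333)·(1.6667) + (-1.6667)·(-1.3333) + (2.3333)·(-4.3333) + (-3.6667)·(-0.3333) + (-0.6667)·(2.6667) + (2.3333)·(1.6667)) / 5 = -2.3333/5 = -0.4667
  S[X_2,X_2] = ((1.6667)·(1.6667) + (-1.3333)·(-1.3333) + (-4.3333)·(-4.3333) + (-0.3333)·(-0.3333) + (2.6667)·(2.6667) + (1.6667)·(1.6667)) / 5 = 33.3333/5 = 6.6667
  S = [[5.8667, -0.4667],
 [-0.4667, 6.6667]].

Step 3 — invert S. det(S) = 5.8667·6.6667 - (-0.4667)² = 38.8933.
  S^{-1} = (1/det) · [[d, -b], [-b, a]] = [[0.1714, 0.012],
 [0.012, 0.1508]].

Step 4 — quadratic form (x̄ - mu_0)^T · S^{-1} · (x̄ - mu_0):
  S^{-1} · (x̄ - mu_0) = (0.1183, 0.0583),
  (x̄ - mu_0)^T · [...] = (0.6667)·(0.1183) + (0.3333)·(0.0583) = 0.0983.

Step 5 — scale by n: T² = 6 · 0.0983 = 0.5896.

T² ≈ 0.5896


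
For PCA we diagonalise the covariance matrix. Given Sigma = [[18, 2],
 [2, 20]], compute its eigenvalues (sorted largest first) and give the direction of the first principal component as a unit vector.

Step 1 — characteristic polynomial of 2×2 Sigma:
  det(Sigma - λI) = λ² - trace · λ + det = 0.
  trace = 18 + 20 = 38, det = 18·20 - (2)² = 356.
Step 2 — discriminant:
  Δ = trace² - 4·det = 1444 - 1424 = 20.
Step 3 — eigenvalues:
  λ = (trace ± √Δ)/2 = (38 ± 4.4721)/2,
  λ_1 = 21.2361,  λ_2 = 16.7639.

Step 4 — unit eigenvector for λ_1: solve (Sigma - λ_1 I)v = 0. First row:
  (18 - 21.2361)·v_x + (2)·v_y = 0, i.e. (-3.2361)·v_x + (2)·v_y = 0,
  so v ∝ (b, λ_1 - a) = (2, 3.2361) = u.
  ||u|| = √((2)² + (3.2361)²) = √(14.4721) ≈ 3.8042,
  v_1 = u/||u|| ≈ (0.5257, 0.8507) (||v_1|| = 1).

λ_1 = 21.2361,  λ_2 = 16.7639;  v_1 ≈ (0.5257, 0.8507)


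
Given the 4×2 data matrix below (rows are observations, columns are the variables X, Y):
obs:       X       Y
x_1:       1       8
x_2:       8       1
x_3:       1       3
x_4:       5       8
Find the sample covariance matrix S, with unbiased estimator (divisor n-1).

Step 1 — column means:
  mean(X) = (1 + 8 + 1 + 5) / 4 = 15/4 = 3.75
  mean(Y) = (8 + 1 + 3 + 8) / 4 = 20/4 = 5

Step 2 — sample covariance S[i,j] = (1/(n-1)) · Σ_k (x_{k,i} - mean_i) · (x_{k,j} - mean_j), with n-1 = 3.
  S[X,X] = ((-2.75)·(-2.75) + (4.25)·(4.25) + (-2.75)·(-2.75) + (1.25)·(1.25)) / 3 = 34.75/3 = 11.5833
  S[X,Y] = ((-2.75)·(3) + (4.25)·(-4) + (-2.75)·(-2) + (1.25)·(3)) / 3 = -16/3 = -5.3333
  S[Y,Y] = ((3)·(3) + (-4)·(-4) + (-2)·(-2) + (3)·(3)) / 3 = 38/3 = 12.6667

S is symmetric (S[j,i] = S[i,j]). Assembling:

S = [[11.5833, -5.3333],
 [-5.3333, 12.6667]]


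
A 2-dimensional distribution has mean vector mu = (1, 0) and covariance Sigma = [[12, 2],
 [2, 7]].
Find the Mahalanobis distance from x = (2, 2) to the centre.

Step 1 — centre the observation: (x - mu) = (1, 2).

Step 2 — invert Sigma. det(Sigma) = 12·7 - (2)² = 80.
  Sigma^{-1} = (1/det) · [[d, -b], [-b, a]] = [[0.0875, -0.025],
 [-0.025, 0.15]].

Step 3 — form the quadratic (x - mu)^T · Sigma^{-1} · (x - mu):
  Sigma^{-1} · (x - mu) = (0.0375, 0.275).
  (x - mu)^T · [Sigma^{-1} · (x - mu)] = (1)·(0.0375) + (2)·(0.275) = 0.5875.

Step 4 — take square root: d = √(0.5875) ≈ 0.7665.

d(x, mu) = √(0.5875) ≈ 0.7665


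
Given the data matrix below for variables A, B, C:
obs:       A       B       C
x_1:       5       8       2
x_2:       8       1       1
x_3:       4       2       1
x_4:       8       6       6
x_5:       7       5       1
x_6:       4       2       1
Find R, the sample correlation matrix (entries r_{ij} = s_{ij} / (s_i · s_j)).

Step 1 — column means:
  mean(A) = (5 + 8 + 4 + 8 + 7 + 4) / 6 = 36/6 = 6
  mean(B) = (8 + 1 + 2 + 6 + 5 + 2) / 6 = 24/6 = 4
  mean(C) = (2 + 1 + 1 + 6 + 1 + 1) / 6 = 12/6 = 2

Step 2 — sample variances and covariances s[i,j] = (1/(n-1)) · Σ_k (x_{k,i} - mean_i) · (x_{k,j} - mean_j), with n-1 = 5:
  s[A,A] = ((-1)·(-1) + (2)·(2) + (-2)·(-2) + (2)·(2) + (1)·(1) + (-2)·(-2)) / 5 = 18/5 = 3.6
  s[A,B] = ((-1)·(4) + (2)·(-3) + (-2)·(-2) + (2)·(2) + (1)·(1) + (-2)·(-2)) / 5 = 3/5 = 0.6
  s[A,C] = ((-1)·(0) + (2)·(-1) + (-2)·(-1) + (2)·(4) + (1)·(-1) + (-2)·(-1)) / 5 = 9/5 = 1.8
  s[B,B] = ((4)·(4) + (-3)·(-3) + (-2)·(-2) + (2)·(2) + (1)·(1) + (-2)·(-2)) / 5 = 38/5 = 7.6
  s[B,C] = ((4)·(0) + (-3)·(-1) + (-2)·(-1) + (2)·(4) + (1)·(-1) + (-2)·(-1)) / 5 = 14/5 = 2.8
  s[C,C] = ((0)·(0) + (-1)·(-1) + (-1)·(-1) + (4)·(4) + (-1)·(-1) + (-1)·(-1)) / 5 = 20/5 = 4
  Sample standard deviations s_i = √(s[i,i]):
  s(A) = √(3.6) = 1.8974
  s(B) = √(7.6) = 2.7568
  s(C) = √(4) = 2

Step 3 — r_{ij} = s_{ij} / (s_i · s_j):
  r[A,A] = 1 (diagonal).
  r[A,B] = 0.6 / (1.8974 · 2.7568) = 0.6 / 5.2307 = 0.1147
  r[A,C] = 1.8 / (1.8974 · 2) = 1.8 / 3.7947 = 0.4743
  r[B,B] = 1 (diagonal).
  r[B,C] = 2.8 / (2.7568 · 2) = 2.8 / 5.5136 = 0.5078
  r[C,C] = 1 (diagonal).

R is symmetric with unit diagonal. Assembling:

R = [[1, 0.1147, 0.4743],
 [0.1147, 1, 0.5078],
 [0.4743, 0.5078, 1]]


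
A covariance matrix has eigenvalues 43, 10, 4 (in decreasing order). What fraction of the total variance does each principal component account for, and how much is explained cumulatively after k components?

Step 1 — total variance = trace(Sigma) = Σ λ_i = 43 + 10 + 4 = 57.

Step 2 — fraction explained by component i = λ_i / Σ λ:
  PC1: 43/57 = 0.7544
  PC2: 10/57 = 0.1754
  PC3: 4/57 = 0.0702

Step 3 — cumulative fraction after k components = (λ_1 + ... + λ_k) / Σ λ:
  k = 1: 43/57 = 0.7544
  k = 2: (43 + 10)/57 = 53/57 = 0.9298
  k = 3: (43 + 10 + 4)/57 = 57/57 = 1

Summary (fraction, with percent):

explained: PC1 0.7544 (75.44%), PC2 0.1754 (17.54%), PC3 0.0702 (7.02%);  cumulative: 0.7544, 0.9298, 1


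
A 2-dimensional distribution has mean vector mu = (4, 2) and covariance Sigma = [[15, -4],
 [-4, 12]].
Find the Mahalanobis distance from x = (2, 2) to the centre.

Step 1 — centre the observation: (x - mu) = (-2, 0).

Step 2 — invert Sigma. det(Sigma) = 15·12 - (-4)² = 164.
  Sigma^{-1} = (1/det) · [[d, -b], [-b, a]] = [[0.0732, 0.0244],
 [0.0244, 0.0915]].

Step 3 — form the quadratic (x - mu)^T · Sigma^{-1} · (x - mu):
  Sigma^{-1} · (x - mu) = (-0.1463, -0.0488).
  (x - mu)^T · [Sigma^{-1} · (x - mu)] = (-2)·(-0.1463) + (0)·(-0.0488) = 0.2927.

Step 4 — take square root: d = √(0.2927) ≈ 0.541.

d(x, mu) = √(0.2927) ≈ 0.541


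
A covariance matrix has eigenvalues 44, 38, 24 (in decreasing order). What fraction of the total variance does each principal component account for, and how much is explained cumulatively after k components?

Step 1 — total variance = trace(Sigma) = Σ λ_i = 44 + 38 + 24 = 106.

Step 2 — fraction explained by component i = λ_i / Σ λ:
  PC1: 44/106 = 0.4151
  PC2: 38/106 = 0.3585
  PC3: 24/106 = 0.2264

Step 3 — cumulative fraction after k components = (λ_1 + ... + λ_k) / Σ λ:
  k = 1: 44/106 = 0.4151
  k = 2: (44 + 38)/106 = 82/106 = 0.7736
  k = 3: (44 + 38 + 24)/106 = 106/106 = 1

Summary (fraction, with percent):

explained: PC1 0.4151 (41.51%), PC2 0.3585 (35.85%), PC3 0.2264 (22.64%);  cumulative: 0.4151, 0.7736, 1


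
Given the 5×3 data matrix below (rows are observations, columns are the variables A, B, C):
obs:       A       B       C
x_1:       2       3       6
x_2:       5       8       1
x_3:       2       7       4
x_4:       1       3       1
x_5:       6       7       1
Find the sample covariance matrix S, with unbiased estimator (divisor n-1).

Step 1 — column means:
  mean(A) = (2 + 5 + 2 + 1 + 6) / 5 = 16/5 = 3.2
  mean(B) = (3 + 8 + 7 + 3 + 7) / 5 = 28/5 = 5.6
  mean(C) = (6 + 1 + 4 + 1 + 1) / 5 = 13/5 = 2.6

Step 2 — sample covariance S[i,j] = (1/(n-1)) · Σ_k (x_{k,i} - mean_i) · (x_{k,j} - mean_j), with n-1 = 4.
  S[A,A] = ((-1.2)·(-1.2) + (1.8)·(1.8) + (-1.2)·(-1.2) + (-2.2)·(-2.2) + (2.8)·(2.8)) / 4 = 18.8/4 = 4.7
  S[A,B] = ((-1.2)·(-2.6) + (1.8)·(2.4) + (-1.2)·(1.4) + (-2.2)·(-2.6) + (2.8)·(1.4)) / 4 = 15.4/4 = 3.85
  S[A,C] = ((-1.2)·(3.4) + (1.8)·(-1.6) + (-1.2)·(1.4) + (-2.2)·(-1.6) + (2.8)·(-1.6)) / 4 = -9.6/4 = -2.4
  S[B,B] = ((-2.6)·(-2.6) + (2.4)·(2.4) + (1.4)·(1.4) + (-2.6)·(-2.6) + (1.4)·(1.4)) / 4 = 23.2/4 = 5.8
  S[B,C] = ((-2.6)·(3.4) + (2.4)·(-1.6) + (1.4)·(1.4) + (-2.6)·(-1.6) + (1.4)·(-1.6)) / 4 = -8.8/4 = -2.2
  S[C,C] = ((3.4)·(3.4) + (-1.6)·(-1.6) + (1.4)·(1.4) + (-1.6)·(-1.6) + (-1.6)·(-1.6)) / 4 = 21.2/4 = 5.3

S is symmetric (S[j,i] = S[i,j]). Assembling:

S = [[4.7, 3.85, -2.4],
 [3.85, 5.8, -2.2],
 [-2.4, -2.2, 5.3]]


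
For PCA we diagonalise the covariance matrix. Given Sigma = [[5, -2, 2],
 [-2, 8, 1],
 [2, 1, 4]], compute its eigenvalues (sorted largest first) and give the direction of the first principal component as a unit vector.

Step 1 — characteristic polynomial p(λ) = det(λI - Sigma) = λ³ - tr·λ² + c_1·λ - det, where tr = trace, c_1 = sum of the principal 2×2 minors, det = det(Sigma):
  tr = 5 + 8 + 4 = 17,
  c_1 = (5·8 - (-2)²) + (5·4 - (2)²) + (8·4 - (1)²) = 36 + 16 + 31 = 83,
  det = 5·(8·4 - (1)²) - (-2)·((-2)·4 - (1)·(2)) + (2)·((-2)·(1) - 8·(2)) = 5·(31) - (-2)·(-10) + (2)·(-18) = 99.
  So p(λ) = λ³ - 17λ² + 83λ - 99.
Step 2 — look for an integer root (rational root theorem: any rational root is an integer divisor of 99). Testing λ = 9:
  p(9) = 729 - 1377 + 747 - 99 = 0  ✓
  Dividing out (λ - 9): p(λ) = (λ - 9)(λ² - 8λ + 11).
Step 3 — remaining eigenvalues from the quadratic λ² - 8λ + 11 = 0:
  Δ = 8² - 4·11 = 64 - 44 = 20,  λ = (8 ± √20)/2 = (8 ± 4.4721)/2 ≈ 6.2361 or 1.7639.
  Sorted: λ_1 = 9,  λ_2 = 6.2361,  λ_3 = 1.7639  (check: sum = 17 = tr ✓).

Step 4 — unit eigenvector for λ_1 = 9: v spans the null space of (Sigma - λ_1 I), whose rows are
  r_1 = (-4, -2, 2),  r_2 = (-2, -1, 1),  r_3 = (2, 1, -5).
  v is orthogonal to every row, so take v ∝ r_1 × r_3 = ((-2)·(-5) - (2)·(1), (2)·(2) - (-4)·(-5), (-4)·(1) - (-2)·(2)) = (8, -16, 0).
  Rescale (divide by 8): u = (1, -2, 0).
  ||u|| = √((1)² + (-2)² + (0)²) = √(5) ≈ 2.2361,  v_1 = u/||u|| ≈ (0.4472, -0.8944, 0) (||v_1|| = 1).

λ_1 = 9,  λ_2 = 6.2361,  λ_3 = 1.7639;  v_1 ≈ (0.4472, -0.8944, 0)


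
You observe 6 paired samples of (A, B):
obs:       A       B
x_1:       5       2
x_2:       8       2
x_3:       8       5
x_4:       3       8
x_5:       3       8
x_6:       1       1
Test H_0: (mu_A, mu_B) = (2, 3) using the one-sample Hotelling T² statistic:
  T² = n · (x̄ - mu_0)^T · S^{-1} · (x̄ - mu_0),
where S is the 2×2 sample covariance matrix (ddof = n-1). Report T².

Step 1 — sample mean vector:
  mean(A) = (5 + 8 + 8 + 3 + 3 + 1) / 6 = 28/6 = 4.6667
  mean(B) = (2 + 2 + 5 + 8 + 8 + 1) / 6 = 26/6 = 4.3333
  x̄ = (4.6667, 4.3333),  deviation x̄ - mu_0 = (4.6667, 4.3333) - (2, 3) = (2.6667, 1.3333).

Step 2 — sample covariance matrix, S[i,j] = (1/(n-1)) · Σ_k (x_{k,i} - mean_i) · (x_{k,j} - mean_j), divisor n-1 = 5:
  S[A,A] = ((0.3333)·(0.3333) + (3.3333)·(3.3333) + (3.3333)·(3.3333) + (-1.6667)·(-1.6667) + (-1.6667)·(-1.6667) + (-3.6667)·(-3.6667)) / 5 = 41.3333/5 = 8.2667
  S[A,B] = ((0.3333)·(-2.3333) + (3.3333)·(-2.3333) + (3.3333)·(0.6667) + (-1.6667)·(3.6667) + (-1.6667)·(3.6667) + (-3.6667)·(-3.3333)) / 5 = -6.3333/5 = -1.2667
  S[B,B] = ((-2.3333)·(-2.3333) + (-2.3333)·(-2.3333) + (0.6667)·(0.6667) + (3.6667)·(3.6667) + (3.6667)·(3.6667) + (-3.3333)·(-3.3333)) / 5 = 49.3333/5 = 9.8667
  S = [[8.2667, -1.2667],
 [-1.2667, 9.8667]].

Step 3 — invert S. det(S) = 8.2667·9.8667 - (-1.2667)² = 79.96.
  S^{-1} = (1/det) · [[d, -b], [-b, a]] = [[0.1234, 0.0158],
 [0.0158, 0.1034]].

Step 4 — quadratic form (x̄ - mu_0)^T · S^{-1} · (x̄ - mu_0):
  S^{-1} · (x̄ - mu_0) = (0.3502, 0.1801),
  (x̄ - mu_0)^T · [...] = (2.6667)·(0.3502) + (1.3333)·(0.1801) = 1.1739.

Step 5 — scale by n: T² = 6 · 1.1739 = 7.0435.

T² ≈ 7.0435
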